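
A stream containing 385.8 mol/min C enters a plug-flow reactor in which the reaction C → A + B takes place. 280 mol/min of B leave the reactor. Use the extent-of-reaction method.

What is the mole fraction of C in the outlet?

For B: n = n₀ + 1ξ → 280 = 0 + 1ξ, giving ξ = 280 mol/min.
Outlet amounts (n = n₀ + ν ξ):
  C: 385.8 − 1(280) = 105.8
  A: 0 + 1(280) = 280
  B: 0 + 1(280) = 280
Total out = 665.8 mol/min; y_C = 105.8 / 665.8 = 0.1589.

0.159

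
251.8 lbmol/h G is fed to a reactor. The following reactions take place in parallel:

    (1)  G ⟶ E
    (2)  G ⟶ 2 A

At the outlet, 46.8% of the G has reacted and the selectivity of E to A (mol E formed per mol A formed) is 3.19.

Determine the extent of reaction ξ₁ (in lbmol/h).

Conversion of G: G consumed = 0.468 × 251.8 = 117.8 lbmol/h = 1ξ₁ + 1ξ₂.
Selectivity: 1ξ₁ / (2ξ₂) = 3.19 → ξ₁ = 6.38 ξ₂.
Substitute: (1·6.38 + 1) ξ₂ = 117.8 → ξ₂ = 15.97 lbmol/h, ξ₁ = 101.9 lbmol/h.
Outlet amounts (n = n₀ + Σ ν·ξ):
  G: 251.8 − 1(101.9) − 1(15.97) = 134
  E: 0 + 1(101.9) = 101.9
  A: 0 + 2(15.97) = 31.94

ξ₁ = 102 lbmol/h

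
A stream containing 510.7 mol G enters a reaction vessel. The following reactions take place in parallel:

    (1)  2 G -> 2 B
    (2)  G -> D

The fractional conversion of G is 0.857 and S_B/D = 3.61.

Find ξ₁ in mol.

Conversion of G: G consumed = 0.857 × 510.7 = 437.7 mol = 2ξ₁ + 1ξ₂.
Selectivity: 2ξ₁ / (1ξ₂) = 3.61 → ξ₁ = 1.805 ξ₂.
Substitute: (2·1.805 + 1) ξ₂ = 437.7 → ξ₂ = 94.94 mol, ξ₁ = 171.4 mol.
Outlet amounts (n = n₀ + Σ ν·ξ):
  G: 510.7 − 2(171.4) − 1(94.94) = 73.03
  B: 0 + 2(171.4) = 342.7
  D: 0 + 1(94.94) = 94.94

ξ₁ = 171 mol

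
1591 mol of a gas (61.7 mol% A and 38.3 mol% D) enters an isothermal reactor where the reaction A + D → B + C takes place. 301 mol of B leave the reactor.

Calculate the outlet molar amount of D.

For B: n = n₀ + 1ξ → 301 = 0 + 1ξ, giving ξ = 301 mol.
Outlet amounts (n = n₀ + ν ξ):
  A: 981.6 − 1(301) = 680.6
  D: 609.4 − 1(301) = 308.4
  B: 0 + 1(301) = 301
  C: 0 + 1(301) = 301

308 mol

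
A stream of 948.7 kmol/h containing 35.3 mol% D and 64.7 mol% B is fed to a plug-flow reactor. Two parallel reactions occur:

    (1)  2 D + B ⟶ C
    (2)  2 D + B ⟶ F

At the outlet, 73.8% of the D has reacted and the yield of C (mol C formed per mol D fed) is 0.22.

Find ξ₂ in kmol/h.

Yield of C: 1ξ₁ / 334.9 = 0.22 → ξ₁ = 73.68 kmol/h.
Conversion of D: 2ξ₁ + 2ξ₂ = 0.738 × 334.9 = 247.1 → ξ₂ = 49.9 kmol/h.
Outlet amounts (n = n₀ + Σ ν·ξ):
  D: 334.9 − 2(73.68) − 2(49.9) = 87.74
  B: 613.8 − 1(73.68) − 1(49.9) = 490.2
  C: 0 + 1(73.68) = 73.68
  F: 0 + 1(49.9) = 49.9

ξ₂ = 49.9 kmol/h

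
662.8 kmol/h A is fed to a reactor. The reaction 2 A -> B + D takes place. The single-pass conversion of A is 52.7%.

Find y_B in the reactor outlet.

A reacted = 0.527 × 662.8 = 349.3 kmol/h; ν_A = −2, so ξ = 349.3/2 = 174.6 kmol/h.
Outlet amounts (n = n₀ + ν ξ):
  A: 662.8 − 2(174.6) = 313.5
  B: 0 + 1(174.6) = 174.6
  D: 0 + 1(174.6) = 174.6
Total out = 662.8 kmol/h; y_B = 174.6 / 662.8 = 0.2635.

0.264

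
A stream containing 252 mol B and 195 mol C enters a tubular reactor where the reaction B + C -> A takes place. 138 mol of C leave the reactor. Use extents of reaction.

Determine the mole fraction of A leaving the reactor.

For C: n = n₀ − 1ξ → 138 = 195 − 1ξ, giving ξ = 57 mol.
Outlet amounts (n = n₀ + ν ξ):
  B: 252 − 1(57) = 195
  C: 195 − 1(57) = 138
  A: 0 + 1(57) = 57
Total out = 390 mol; y_A = 57 / 390 = 0.1462.

0.146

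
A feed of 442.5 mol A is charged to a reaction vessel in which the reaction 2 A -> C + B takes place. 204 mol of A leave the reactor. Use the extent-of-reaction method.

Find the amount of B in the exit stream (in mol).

For A: n = n₀ − 2ξ → 204 = 442.5 − 2ξ, giving ξ = 119.2 mol.
Outlet amounts (n = n₀ + ν ξ):
  A: 442.5 − 2(119.2) = 204
  C: 0 + 1(119.2) = 119.2
  B: 0 + 1(119.2) = 119.2

119 mol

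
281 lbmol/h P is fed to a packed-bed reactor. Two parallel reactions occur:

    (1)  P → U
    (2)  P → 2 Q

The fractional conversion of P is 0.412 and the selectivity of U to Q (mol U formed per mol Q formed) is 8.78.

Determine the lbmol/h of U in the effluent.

110 lbmol/h

Conversion of P: P consumed = 0.412 × 281 = 115.8 lbmol/h = 1ξ₁ + 1ξ₂.
Selectivity: 1ξ₁ / (2ξ₂) = 8.78 → ξ₁ = 17.56 ξ₂.
Substitute: (1·17.56 + 1) ξ₂ = 115.8 → ξ₂ = 6.238 lbmol/h, ξ₁ = 109.5 lbmol/h.
Outlet amounts (n = n₀ + Σ ν·ξ):
  P: 281 − 1(109.5) − 1(6.238) = 165.2
  U: 0 + 1(109.5) = 109.5
  Q: 0 + 2(6.238) = 12.48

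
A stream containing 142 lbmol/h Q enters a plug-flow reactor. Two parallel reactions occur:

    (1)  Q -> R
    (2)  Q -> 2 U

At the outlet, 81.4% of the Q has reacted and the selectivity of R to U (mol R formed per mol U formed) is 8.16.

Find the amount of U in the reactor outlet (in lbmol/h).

13.3 lbmol/h

Conversion of Q: Q consumed = 0.814 × 142 = 115.6 lbmol/h = 1ξ₁ + 1ξ₂.
Selectivity: 1ξ₁ / (2ξ₂) = 8.16 → ξ₁ = 16.32 ξ₂.
Substitute: (1·16.32 + 1) ξ₂ = 115.6 → ξ₂ = 6.674 lbmol/h, ξ₁ = 108.9 lbmol/h.
Outlet amounts (n = n₀ + Σ ν·ξ):
  Q: 142 − 1(108.9) − 1(6.674) = 26.41
  R: 0 + 1(108.9) = 108.9
  U: 0 + 2(6.674) = 13.35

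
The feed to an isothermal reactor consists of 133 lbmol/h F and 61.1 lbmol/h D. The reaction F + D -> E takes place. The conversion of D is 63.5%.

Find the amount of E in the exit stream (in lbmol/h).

D reacted = 0.635 × 61.1 = 38.8 lbmol/h; ν_D = −1, so ξ = 38.8/1 = 38.8 lbmol/h.
Outlet amounts (n = n₀ + ν ξ):
  F: 133 − 1(38.8) = 94.2
  D: 61.1 − 1(38.8) = 22.3
  E: 0 + 1(38.8) = 38.8

38.8 lbmol/h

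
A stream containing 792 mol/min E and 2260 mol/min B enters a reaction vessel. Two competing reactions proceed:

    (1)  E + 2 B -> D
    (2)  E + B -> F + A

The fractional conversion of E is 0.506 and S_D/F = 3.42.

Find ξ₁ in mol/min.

ξ₁ = 310 mol/min

Conversion of E: E consumed = 0.506 × 792 = 400.8 mol/min = 1ξ₁ + 1ξ₂.
Selectivity: 1ξ₁ / (1ξ₂) = 3.42 → ξ₁ = 3.42 ξ₂.
Substitute: (1·3.42 + 1) ξ₂ = 400.8 → ξ₂ = 90.67 mol/min, ξ₁ = 310.1 mol/min.
Outlet amounts (n = n₀ + Σ ν·ξ):
  E: 792 − 1(310.1) − 1(90.67) = 391.2
  B: 2260 − 2(310.1) − 1(90.67) = 1549
  D: 0 + 1(310.1) = 310.1
  F: 0 + 1(90.67) = 90.67
  A: 0 + 1(90.67) = 90.67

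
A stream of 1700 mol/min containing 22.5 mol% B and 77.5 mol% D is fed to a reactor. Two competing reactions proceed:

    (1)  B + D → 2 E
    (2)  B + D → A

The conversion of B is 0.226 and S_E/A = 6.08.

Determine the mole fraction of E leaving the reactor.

Conversion of B: B consumed = 0.226 × 382.5 = 86.45 mol/min = 1ξ₁ + 1ξ₂.
Selectivity: 2ξ₁ / (1ξ₂) = 6.08 → ξ₁ = 3.04 ξ₂.
Substitute: (1·3.04 + 1) ξ₂ = 86.45 → ξ₂ = 21.4 mol/min, ξ₁ = 65.05 mol/min.
Outlet amounts (n = n₀ + Σ ν·ξ):
  B: 382.5 − 1(65.05) − 1(21.4) = 296.1
  D: 1318 − 1(65.05) − 1(21.4) = 1231
  E: 0 + 2(65.05) = 130.1
  A: 0 + 1(21.4) = 21.4
Total out = 1679 mol/min; y_E = 130.1 / 1679 = 0.0775.

0.0775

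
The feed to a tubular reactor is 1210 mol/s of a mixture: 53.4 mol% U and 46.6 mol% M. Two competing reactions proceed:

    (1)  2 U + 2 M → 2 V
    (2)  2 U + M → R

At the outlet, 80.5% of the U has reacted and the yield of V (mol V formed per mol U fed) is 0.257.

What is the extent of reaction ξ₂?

Yield of V: 2ξ₁ / 646.1 = 0.257 → ξ₁ = 83.03 mol/s.
Conversion of U: 2ξ₁ + 2ξ₂ = 0.805 × 646.1 = 520.1 → ξ₂ = 177 mol/s.
Outlet amounts (n = n₀ + Σ ν·ξ):
  U: 646.1 − 2(83.03) − 2(177) = 126
  M: 563.9 − 2(83.03) − 1(177) = 220.8
  V: 0 + 2(83.03) = 166.1
  R: 0 + 1(177) = 177

ξ₂ = 177 mol/s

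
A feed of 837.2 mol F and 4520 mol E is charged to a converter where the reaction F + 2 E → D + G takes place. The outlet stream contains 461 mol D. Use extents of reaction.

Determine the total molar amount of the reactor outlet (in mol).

For D: n = n₀ + 1ξ → 461 = 0 + 1ξ, giving ξ = 461 mol.
Outlet amounts (n = n₀ + ν ξ):
  F: 837.2 − 1(461) = 376.2
  E: 4520 − 2(461) = 3598
  D: 0 + 1(461) = 461
  G: 0 + 1(461) = 461
Total out = 376.2 + 3598 + 461 + 461 = 4896 mol.

4900 mol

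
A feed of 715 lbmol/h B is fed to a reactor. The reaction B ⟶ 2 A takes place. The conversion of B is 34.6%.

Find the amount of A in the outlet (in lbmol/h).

B reacted = 0.346 × 715 = 247.4 lbmol/h; ν_B = −1, so ξ = 247.4/1 = 247.4 lbmol/h.
Outlet amounts (n = n₀ + ν ξ):
  B: 715 − 1(247.4) = 467.6
  A: 0 + 2(247.4) = 494.8

495 lbmol/h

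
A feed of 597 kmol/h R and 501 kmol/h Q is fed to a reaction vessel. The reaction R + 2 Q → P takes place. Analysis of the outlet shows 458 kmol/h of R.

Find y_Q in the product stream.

0.272

For R: n = n₀ − 1ξ → 458 = 597 − 1ξ, giving ξ = 139 kmol/h.
Outlet amounts (n = n₀ + ν ξ):
  R: 597 − 1(139) = 458
  Q: 501 − 2(139) = 223
  P: 0 + 1(139) = 139
Total out = 820 kmol/h; y_Q = 223 / 820 = 0.272.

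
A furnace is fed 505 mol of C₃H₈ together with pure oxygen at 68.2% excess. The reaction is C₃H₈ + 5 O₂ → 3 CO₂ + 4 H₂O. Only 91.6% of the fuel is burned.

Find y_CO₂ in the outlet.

0.266

Stoichiometric O₂ = 5 × 505 = 2525 mol; O₂ fed = 2525 × 1.682 = 4247 mol.
Fuel reacted = 0.916 × 505 → ξ = 462.6 mol.
Outlet (n = n₀ + ν ξ):
  C₃H₈: 505 − 1(462.6) = 42.42
  O₂: 4247 − 5(462.6) = 1934
  CO₂: 0 + 3(462.6) = 1388
  H₂O: 0 + 4(462.6) = 1850
Total out = 5215 mol; y_CO₂ = 1388 / 5215 = 0.2661.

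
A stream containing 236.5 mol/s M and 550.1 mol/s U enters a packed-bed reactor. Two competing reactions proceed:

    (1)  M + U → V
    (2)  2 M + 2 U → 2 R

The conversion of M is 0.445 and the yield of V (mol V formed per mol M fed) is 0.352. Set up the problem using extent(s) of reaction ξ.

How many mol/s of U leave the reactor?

Yield of V: 1ξ₁ / 236.5 = 0.352 → ξ₁ = 83.25 mol/s.
Conversion of M: 1ξ₁ + 2ξ₂ = 0.445 × 236.5 = 105.2 → ξ₂ = 11 mol/s.
Outlet amounts (n = n₀ + Σ ν·ξ):
  M: 236.5 − 1(83.25) − 2(11) = 131.3
  U: 550.1 − 1(83.25) − 2(11) = 444.9
  V: 0 + 1(83.25) = 83.25
  R: 0 + 2(11) = 21.99

445 mol/s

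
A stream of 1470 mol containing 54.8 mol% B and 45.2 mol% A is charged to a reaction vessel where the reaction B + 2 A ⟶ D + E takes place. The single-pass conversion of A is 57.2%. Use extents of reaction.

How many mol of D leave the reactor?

A reacted = 0.572 × 664.4 = 380.1 mol; ν_A = −2, so ξ = 380.1/2 = 190 mol.
Outlet amounts (n = n₀ + ν ξ):
  B: 805.6 − 1(190) = 615.5
  A: 664.4 − 2(190) = 284.4
  D: 0 + 1(190) = 190
  E: 0 + 1(190) = 190

190 mol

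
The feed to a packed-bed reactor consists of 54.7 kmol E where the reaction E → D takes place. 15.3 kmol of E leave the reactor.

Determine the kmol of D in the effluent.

For E: n = n₀ − 1ξ → 15.3 = 54.7 − 1ξ, giving ξ = 39.4 kmol.
Outlet amounts (n = n₀ + ν ξ):
  E: 54.7 − 1(39.4) = 15.3
  D: 0 + 1(39.4) = 39.4

39.4 kmol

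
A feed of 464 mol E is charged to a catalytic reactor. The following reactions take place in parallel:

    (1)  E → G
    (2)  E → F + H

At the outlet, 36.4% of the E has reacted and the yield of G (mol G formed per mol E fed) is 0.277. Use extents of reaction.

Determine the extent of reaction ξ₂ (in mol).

Yield of G: 1ξ₁ / 464 = 0.277 → ξ₁ = 128.5 mol.
Conversion of E: 1ξ₁ + 1ξ₂ = 0.364 × 464 = 168.9 → ξ₂ = 40.37 mol.
Outlet amounts (n = n₀ + Σ ν·ξ):
  E: 464 − 1(128.5) − 1(40.37) = 295.1
  G: 0 + 1(128.5) = 128.5
  F: 0 + 1(40.37) = 40.37
  H: 0 + 1(40.37) = 40.37

ξ₂ = 40.4 mol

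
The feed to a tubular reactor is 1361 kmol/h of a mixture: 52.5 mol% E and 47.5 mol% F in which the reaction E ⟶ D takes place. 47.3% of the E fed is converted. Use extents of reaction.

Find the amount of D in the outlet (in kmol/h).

338 kmol/h

E reacted = 0.473 × 714.5 = 338 kmol/h; ν_E = −1, so ξ = 338/1 = 338 kmol/h.
Outlet amounts (n = n₀ + ν ξ):
  E: 714.5 − 1(338) = 376.6
  D: 0 + 1(338) = 338
  F: 646.5 (inert)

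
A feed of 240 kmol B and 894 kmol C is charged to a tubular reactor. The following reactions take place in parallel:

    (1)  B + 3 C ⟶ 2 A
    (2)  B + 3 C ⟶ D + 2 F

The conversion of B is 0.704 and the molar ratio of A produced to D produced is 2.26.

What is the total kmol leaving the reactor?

875 kmol

Conversion of B: B consumed = 0.704 × 240 = 169 kmol = 1ξ₁ + 1ξ₂.
Selectivity: 2ξ₁ / (1ξ₂) = 2.26 → ξ₁ = 1.13 ξ₂.
Substitute: (1·1.13 + 1) ξ₂ = 169 → ξ₂ = 79.32 kmol, ξ₁ = 89.64 kmol.
Outlet amounts (n = n₀ + Σ ν·ξ):
  B: 240 − 1(89.64) − 1(79.32) = 71.04
  C: 894 − 3(89.64) − 3(79.32) = 387.1
  A: 0 + 2(89.64) = 179.3
  D: 0 + 1(79.32) = 79.32
  F: 0 + 2(79.32) = 158.6
Total out = 71.04 + 387.1 + 179.3 + 79.32 + 158.6 = 875.4 kmol.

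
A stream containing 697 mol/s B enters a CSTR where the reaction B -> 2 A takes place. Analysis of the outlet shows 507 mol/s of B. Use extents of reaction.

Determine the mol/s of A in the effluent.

380 mol/s

For B: n = n₀ − 1ξ → 507 = 697 − 1ξ, giving ξ = 190 mol/s.
Outlet amounts (n = n₀ + ν ξ):
  B: 697 − 1(190) = 507
  A: 0 + 2(190) = 380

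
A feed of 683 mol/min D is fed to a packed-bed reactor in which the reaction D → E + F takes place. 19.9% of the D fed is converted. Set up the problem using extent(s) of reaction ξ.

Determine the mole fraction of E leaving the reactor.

0.166

D reacted = 0.199 × 683 = 135.9 mol/min; ν_D = −1, so ξ = 135.9/1 = 135.9 mol/min.
Outlet amounts (n = n₀ + ν ξ):
  D: 683 − 1(135.9) = 547.1
  E: 0 + 1(135.9) = 135.9
  F: 0 + 1(135.9) = 135.9
Total out = 818.9 mol/min; y_E = 135.9 / 818.9 = 0.166.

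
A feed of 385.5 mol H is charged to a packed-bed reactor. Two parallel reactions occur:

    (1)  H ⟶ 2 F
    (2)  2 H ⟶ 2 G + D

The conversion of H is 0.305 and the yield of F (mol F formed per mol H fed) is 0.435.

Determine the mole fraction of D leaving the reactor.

Yield of F: 2ξ₁ / 385.5 = 0.435 → ξ₁ = 83.85 mol.
Conversion of H: 1ξ₁ + 2ξ₂ = 0.305 × 385.5 = 117.6 → ξ₂ = 16.87 mol.
Outlet amounts (n = n₀ + Σ ν·ξ):
  H: 385.5 − 1(83.85) − 2(16.87) = 267.9
  F: 0 + 2(83.85) = 167.7
  G: 0 + 2(16.87) = 33.73
  D: 0 + 1(16.87) = 16.87
Total out = 486.2 mol; y_D = 16.87 / 486.2 = 0.03469.

0.0347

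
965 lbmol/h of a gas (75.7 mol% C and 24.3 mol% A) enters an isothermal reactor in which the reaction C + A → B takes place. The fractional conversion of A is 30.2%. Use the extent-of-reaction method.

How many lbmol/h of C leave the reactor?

660 lbmol/h

A reacted = 0.302 × 234.5 = 70.82 lbmol/h; ν_A = −1, so ξ = 70.82/1 = 70.82 lbmol/h.
Outlet amounts (n = n₀ + ν ξ):
  C: 730.5 − 1(70.82) = 659.7
  A: 234.5 − 1(70.82) = 163.7
  B: 0 + 1(70.82) = 70.82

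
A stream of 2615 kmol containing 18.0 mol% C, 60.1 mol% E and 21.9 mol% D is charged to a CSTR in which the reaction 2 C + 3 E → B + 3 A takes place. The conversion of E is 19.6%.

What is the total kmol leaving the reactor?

E reacted = 0.196 × 1572 = 308 kmol; ν_E = −3, so ξ = 308/3 = 102.7 kmol.
Outlet amounts (n = n₀ + ν ξ):
  C: 470.7 − 2(102.7) = 265.3
  E: 1572 − 3(102.7) = 1264
  B: 0 + 1(102.7) = 102.7
  A: 0 + 3(102.7) = 308
  D: 572.7 (inert)
Total out = 265.3 + 1264 + 102.7 + 308 + 572.7 = 2512 kmol.

2510 kmol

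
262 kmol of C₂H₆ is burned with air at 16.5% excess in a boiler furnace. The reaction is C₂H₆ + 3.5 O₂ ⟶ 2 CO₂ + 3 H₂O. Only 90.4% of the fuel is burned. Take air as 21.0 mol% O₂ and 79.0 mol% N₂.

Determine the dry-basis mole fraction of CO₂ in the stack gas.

0.0996

Stoichiometric O₂ = 3.5 × 262 = 917 kmol; O₂ fed = 917 × 1.165 = 1068 kmol.
N₂ fed = 1068 × 79/21 = 4019 kmol.
Fuel reacted = 0.904 × 262 → ξ = 236.8 kmol.
Outlet (n = n₀ + ν ξ):
  C₂H₆: 262 − 1(236.8) = 25.15
  O₂: 1068 − 3.5(236.8) = 239.3
  N₂: 4019 (inert)
  CO₂: 0 + 2(236.8) = 473.7
  H₂O: 0 + 3(236.8) = 710.5
Dry total = 4757 kmol; y_CO₂ (dry) = 473.7 / 4757 = 0.09958.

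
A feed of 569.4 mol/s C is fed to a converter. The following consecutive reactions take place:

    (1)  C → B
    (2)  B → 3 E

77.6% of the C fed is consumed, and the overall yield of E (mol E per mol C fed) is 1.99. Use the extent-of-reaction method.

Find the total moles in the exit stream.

Conversion of C: C consumed = 1ξ₁ = 0.776 × 569.4 → ξ₁ = 441.9 mol/s.
Yield of E: 3ξ₂ / 569.4 = 1.99 → ξ₂ = 377.7 mol/s.
Outlet amounts (n = n₀ + Σ ν·ξ):
  C: 569.4 − 1(441.9) = 127.5
  B: 0 + 1(441.9) − 1(377.7) = 64.15
  E: 0 + 3(377.7) = 1133
Total out = 127.5 + 64.15 + 1133 = 1325 mol/s.

1320 mol/s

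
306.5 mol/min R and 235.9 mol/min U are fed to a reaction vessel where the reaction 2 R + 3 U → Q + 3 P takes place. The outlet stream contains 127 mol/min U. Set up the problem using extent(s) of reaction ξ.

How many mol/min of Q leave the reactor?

36.3 mol/min

For U: n = n₀ − 3ξ → 127 = 235.9 − 3ξ, giving ξ = 36.3 mol/min.
Outlet amounts (n = n₀ + ν ξ):
  R: 306.5 − 2(36.3) = 233.9
  U: 235.9 − 3(36.3) = 127
  Q: 0 + 1(36.3) = 36.3
  P: 0 + 3(36.3) = 108.9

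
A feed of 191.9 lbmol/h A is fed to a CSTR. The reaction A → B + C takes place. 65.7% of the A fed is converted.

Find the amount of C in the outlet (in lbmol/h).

A reacted = 0.657 × 191.9 = 126.1 lbmol/h; ν_A = −1, so ξ = 126.1/1 = 126.1 lbmol/h.
Outlet amounts (n = n₀ + ν ξ):
  A: 191.9 − 1(126.1) = 65.82
  B: 0 + 1(126.1) = 126.1
  C: 0 + 1(126.1) = 126.1

126 lbmol/h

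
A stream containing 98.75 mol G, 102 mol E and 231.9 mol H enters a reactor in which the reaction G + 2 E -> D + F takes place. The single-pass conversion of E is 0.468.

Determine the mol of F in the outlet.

E reacted = 0.468 × 102 = 47.74 mol; ν_E = −2, so ξ = 47.74/2 = 23.87 mol.
Outlet amounts (n = n₀ + ν ξ):
  G: 98.75 − 1(23.87) = 74.88
  E: 102 − 2(23.87) = 54.26
  D: 0 + 1(23.87) = 23.87
  F: 0 + 1(23.87) = 23.87
  H: 231.9 (inert)

23.9 mol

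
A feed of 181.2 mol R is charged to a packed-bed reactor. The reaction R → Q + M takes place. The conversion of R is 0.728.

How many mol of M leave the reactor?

R reacted = 0.728 × 181.2 = 131.9 mol; ν_R = −1, so ξ = 131.9/1 = 131.9 mol.
Outlet amounts (n = n₀ + ν ξ):
  R: 181.2 − 1(131.9) = 49.29
  Q: 0 + 1(131.9) = 131.9
  M: 0 + 1(131.9) = 131.9

132 mol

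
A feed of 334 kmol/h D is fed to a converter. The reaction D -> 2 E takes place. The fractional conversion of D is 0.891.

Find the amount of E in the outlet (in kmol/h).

595 kmol/h

D reacted = 0.891 × 334 = 297.6 kmol/h; ν_D = −1, so ξ = 297.6/1 = 297.6 kmol/h.
Outlet amounts (n = n₀ + ν ξ):
  D: 334 − 1(297.6) = 36.41
  E: 0 + 2(297.6) = 595.2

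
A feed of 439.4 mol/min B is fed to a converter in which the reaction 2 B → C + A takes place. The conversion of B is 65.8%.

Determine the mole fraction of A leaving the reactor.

0.329

B reacted = 0.658 × 439.4 = 289.1 mol/min; ν_B = −2, so ξ = 289.1/2 = 144.6 mol/min.
Outlet amounts (n = n₀ + ν ξ):
  B: 439.4 − 2(144.6) = 150.3
  C: 0 + 1(144.6) = 144.6
  A: 0 + 1(144.6) = 144.6
Total out = 439.4 mol/min; y_A = 144.6 / 439.4 = 0.329.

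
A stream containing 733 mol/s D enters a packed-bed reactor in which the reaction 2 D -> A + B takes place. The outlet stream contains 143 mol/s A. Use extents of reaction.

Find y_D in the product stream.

For A: n = n₀ + 1ξ → 143 = 0 + 1ξ, giving ξ = 143 mol/s.
Outlet amounts (n = n₀ + ν ξ):
  D: 733 − 2(143) = 447
  A: 0 + 1(143) = 143
  B: 0 + 1(143) = 143
Total out = 733 mol/s; y_D = 447 / 733 = 0.6098.

0.61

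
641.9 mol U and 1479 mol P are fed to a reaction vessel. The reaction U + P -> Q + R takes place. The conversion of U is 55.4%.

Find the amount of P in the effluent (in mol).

U reacted = 0.554 × 641.9 = 355.6 mol; ν_U = −1, so ξ = 355.6/1 = 355.6 mol.
Outlet amounts (n = n₀ + ν ξ):
  U: 641.9 − 1(355.6) = 286.3
  P: 1479 − 1(355.6) = 1123
  Q: 0 + 1(355.6) = 355.6
  R: 0 + 1(355.6) = 355.6

1120 mol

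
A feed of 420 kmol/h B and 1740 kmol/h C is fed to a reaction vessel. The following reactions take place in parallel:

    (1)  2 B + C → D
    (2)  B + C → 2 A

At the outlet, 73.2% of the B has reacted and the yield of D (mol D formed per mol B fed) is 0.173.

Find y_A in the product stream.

Yield of D: 1ξ₁ / 420 = 0.173 → ξ₁ = 72.66 kmol/h.
Conversion of B: 2ξ₁ + 1ξ₂ = 0.732 × 420 = 307.4 → ξ₂ = 162.1 kmol/h.
Outlet amounts (n = n₀ + Σ ν·ξ):
  B: 420 − 2(72.66) − 1(162.1) = 112.6
  C: 1740 − 1(72.66) − 1(162.1) = 1505
  D: 0 + 1(72.66) = 72.66
  A: 0 + 2(162.1) = 324.2
Total out = 2015 kmol/h; y_A = 324.2 / 2015 = 0.1609.

0.161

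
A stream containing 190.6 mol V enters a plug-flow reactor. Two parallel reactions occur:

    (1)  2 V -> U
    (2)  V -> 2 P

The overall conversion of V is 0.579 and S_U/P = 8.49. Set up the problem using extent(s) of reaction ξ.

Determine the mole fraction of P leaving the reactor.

0.045

Conversion of V: V consumed = 0.579 × 190.6 = 110.4 mol = 2ξ₁ + 1ξ₂.
Selectivity: 1ξ₁ / (2ξ₂) = 8.49 → ξ₁ = 16.98 ξ₂.
Substitute: (2·16.98 + 1) ξ₂ = 110.4 → ξ₂ = 3.157 mol, ξ₁ = 53.6 mol.
Outlet amounts (n = n₀ + Σ ν·ξ):
  V: 190.6 − 2(53.6) − 1(3.157) = 80.24
  U: 0 + 1(53.6) = 53.6
  P: 0 + 2(3.157) = 6.313
Total out = 140.2 mol; y_P = 6.313 / 140.2 = 0.04505.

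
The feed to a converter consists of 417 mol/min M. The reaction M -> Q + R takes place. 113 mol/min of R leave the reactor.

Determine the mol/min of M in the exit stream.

304 mol/min

For R: n = n₀ + 1ξ → 113 = 0 + 1ξ, giving ξ = 113 mol/min.
Outlet amounts (n = n₀ + ν ξ):
  M: 417 − 1(113) = 304
  Q: 0 + 1(113) = 113
  R: 0 + 1(113) = 113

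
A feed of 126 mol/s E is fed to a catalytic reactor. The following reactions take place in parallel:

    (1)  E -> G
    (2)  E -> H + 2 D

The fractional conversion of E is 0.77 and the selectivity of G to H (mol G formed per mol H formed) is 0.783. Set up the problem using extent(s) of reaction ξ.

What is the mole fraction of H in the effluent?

Conversion of E: E consumed = 0.77 × 126 = 97.02 mol/s = 1ξ₁ + 1ξ₂.
Selectivity: 1ξ₁ / (1ξ₂) = 0.783 → ξ₁ = 0.783 ξ₂.
Substitute: (1·0.783 + 1) ξ₂ = 97.02 → ξ₂ = 54.41 mol/s, ξ₁ = 42.61 mol/s.
Outlet amounts (n = n₀ + Σ ν·ξ):
  E: 126 − 1(42.61) − 1(54.41) = 28.98
  G: 0 + 1(42.61) = 42.61
  H: 0 + 1(54.41) = 54.41
  D: 0 + 2(54.41) = 108.8
Total out = 234.8 mol/s; y_H = 54.41 / 234.8 = 0.2317.

0.232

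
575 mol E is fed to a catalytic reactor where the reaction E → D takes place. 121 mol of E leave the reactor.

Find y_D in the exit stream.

0.79

For E: n = n₀ − 1ξ → 121 = 575 − 1ξ, giving ξ = 454 mol.
Outlet amounts (n = n₀ + ν ξ):
  E: 575 − 1(454) = 121
  D: 0 + 1(454) = 454
Total out = 575 mol; y_D = 454 / 575 = 0.7896.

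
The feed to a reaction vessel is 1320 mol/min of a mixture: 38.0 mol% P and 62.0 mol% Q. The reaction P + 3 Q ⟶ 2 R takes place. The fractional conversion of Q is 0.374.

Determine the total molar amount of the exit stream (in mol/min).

Q reacted = 0.374 × 818.4 = 306.1 mol/min; ν_Q = −3, so ξ = 306.1/3 = 102 mol/min.
Outlet amounts (n = n₀ + ν ξ):
  P: 501.6 − 1(102) = 399.6
  Q: 818.4 − 3(102) = 512.3
  R: 0 + 2(102) = 204.1
Total out = 399.6 + 512.3 + 204.1 = 1116 mol/min.

1120 mol/min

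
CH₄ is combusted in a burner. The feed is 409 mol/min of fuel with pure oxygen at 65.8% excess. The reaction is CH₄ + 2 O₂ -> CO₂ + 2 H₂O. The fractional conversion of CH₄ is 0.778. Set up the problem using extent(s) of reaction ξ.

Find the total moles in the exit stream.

1770 mol/min

Stoichiometric O₂ = 2 × 409 = 818 mol/min; O₂ fed = 818 × 1.658 = 1356 mol/min.
Fuel reacted = 0.778 × 409 → ξ = 318.2 mol/min.
Outlet (n = n₀ + ν ξ):
  CH₄: 409 − 1(318.2) = 90.8
  O₂: 1356 − 2(318.2) = 719.8
  CO₂: 0 + 1(318.2) = 318.2
  H₂O: 0 + 2(318.2) = 636.4
Total out = 90.8 + 719.8 + 318.2 + 636.4 = 1765 mol/min.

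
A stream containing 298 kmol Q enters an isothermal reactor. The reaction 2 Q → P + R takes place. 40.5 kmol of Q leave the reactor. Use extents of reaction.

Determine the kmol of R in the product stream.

129 kmol

For Q: n = n₀ − 2ξ → 40.5 = 298 − 2ξ, giving ξ = 128.8 kmol.
Outlet amounts (n = n₀ + ν ξ):
  Q: 298 − 2(128.8) = 40.5
  P: 0 + 1(128.8) = 128.8
  R: 0 + 1(128.8) = 128.8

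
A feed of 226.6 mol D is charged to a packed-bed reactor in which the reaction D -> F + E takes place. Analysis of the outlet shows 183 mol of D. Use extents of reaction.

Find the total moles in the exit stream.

270 mol

For D: n = n₀ − 1ξ → 183 = 226.6 − 1ξ, giving ξ = 43.6 mol.
Outlet amounts (n = n₀ + ν ξ):
  D: 226.6 − 1(43.6) = 183
  F: 0 + 1(43.6) = 43.6
  E: 0 + 1(43.6) = 43.6
Total out = 183 + 43.6 + 43.6 = 270.2 mol.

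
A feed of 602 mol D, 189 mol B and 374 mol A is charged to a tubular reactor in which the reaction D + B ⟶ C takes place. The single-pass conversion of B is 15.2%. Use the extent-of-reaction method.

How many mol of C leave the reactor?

B reacted = 0.152 × 189 = 28.73 mol; ν_B = −1, so ξ = 28.73/1 = 28.73 mol.
Outlet amounts (n = n₀ + ν ξ):
  D: 602 − 1(28.73) = 573.3
  B: 189 − 1(28.73) = 160.3
  C: 0 + 1(28.73) = 28.73
  A: 374 (inert)

28.7 mol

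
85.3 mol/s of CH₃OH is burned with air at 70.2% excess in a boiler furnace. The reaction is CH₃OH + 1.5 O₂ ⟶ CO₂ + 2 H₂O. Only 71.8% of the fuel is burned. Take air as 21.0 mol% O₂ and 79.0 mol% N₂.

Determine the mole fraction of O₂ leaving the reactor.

Stoichiometric O₂ = 1.5 × 85.3 = 127.9 mol/s; O₂ fed = 127.9 × 1.702 = 217.8 mol/s.
N₂ fed = 217.8 × 79/21 = 819.2 mol/s.
Fuel reacted = 0.718 × 85.3 → ξ = 61.25 mol/s.
Outlet (n = n₀ + ν ξ):
  CH₃OH: 85.3 − 1(61.25) = 24.05
  O₂: 217.8 − 1.5(61.25) = 125.9
  N₂: 819.2 (inert)
  CO₂: 0 + 1(61.25) = 61.25
  H₂O: 0 + 2(61.25) = 122.5
Total out = 1153 mol/s; y_O₂ = 125.9 / 1153 = 0.1092.

0.109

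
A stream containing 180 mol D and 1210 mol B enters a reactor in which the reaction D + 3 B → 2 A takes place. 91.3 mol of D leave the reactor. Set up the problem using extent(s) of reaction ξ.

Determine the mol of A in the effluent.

For D: n = n₀ − 1ξ → 91.3 = 180 − 1ξ, giving ξ = 88.7 mol.
Outlet amounts (n = n₀ + ν ξ):
  D: 180 − 1(88.7) = 91.3
  B: 1210 − 3(88.7) = 943.9
  A: 0 + 2(88.7) = 177.4

177 mol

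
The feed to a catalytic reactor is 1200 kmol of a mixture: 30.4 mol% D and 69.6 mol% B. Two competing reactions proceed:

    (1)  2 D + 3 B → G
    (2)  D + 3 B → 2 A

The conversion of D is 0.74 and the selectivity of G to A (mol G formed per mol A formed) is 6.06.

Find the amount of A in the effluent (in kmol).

21.4 kmol

Conversion of D: D consumed = 0.74 × 364.8 = 270 kmol = 2ξ₁ + 1ξ₂.
Selectivity: 1ξ₁ / (2ξ₂) = 6.06 → ξ₁ = 12.12 ξ₂.
Substitute: (2·12.12 + 1) ξ₂ = 270 → ξ₂ = 10.7 kmol, ξ₁ = 129.6 kmol.
Outlet amounts (n = n₀ + Σ ν·ξ):
  D: 364.8 − 2(129.6) − 1(10.7) = 94.85
  B: 835.2 − 3(129.6) − 3(10.7) = 414.2
  G: 0 + 1(129.6) = 129.6
  A: 0 + 2(10.7) = 21.39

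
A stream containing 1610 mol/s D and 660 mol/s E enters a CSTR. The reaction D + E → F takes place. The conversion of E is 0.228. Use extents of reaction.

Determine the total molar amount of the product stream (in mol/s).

2120 mol/s

E reacted = 0.228 × 660 = 150.5 mol/s; ν_E = −1, so ξ = 150.5/1 = 150.5 mol/s.
Outlet amounts (n = n₀ + ν ξ):
  D: 1610 − 1(150.5) = 1460
  E: 660 − 1(150.5) = 509.5
  F: 0 + 1(150.5) = 150.5
Total out = 1460 + 509.5 + 150.5 = 2120 mol/s.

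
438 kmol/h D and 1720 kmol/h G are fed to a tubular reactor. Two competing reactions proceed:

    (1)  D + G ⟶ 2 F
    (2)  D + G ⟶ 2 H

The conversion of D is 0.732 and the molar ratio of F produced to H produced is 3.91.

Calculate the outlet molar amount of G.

1400 kmol/h

Conversion of D: D consumed = 0.732 × 438 = 320.6 kmol/h = 1ξ₁ + 1ξ₂.
Selectivity: 2ξ₁ / (2ξ₂) = 3.91 → ξ₁ = 3.91 ξ₂.
Substitute: (1·3.91 + 1) ξ₂ = 320.6 → ξ₂ = 65.3 kmol/h, ξ₁ = 255.3 kmol/h.
Outlet amounts (n = n₀ + Σ ν·ξ):
  D: 438 − 1(255.3) − 1(65.3) = 117.4
  G: 1720 − 1(255.3) − 1(65.3) = 1399
  F: 0 + 2(255.3) = 510.6
  H: 0 + 2(65.3) = 130.6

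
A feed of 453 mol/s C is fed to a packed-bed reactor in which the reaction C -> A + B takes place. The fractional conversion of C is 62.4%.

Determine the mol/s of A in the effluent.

C reacted = 0.624 × 453 = 282.7 mol/s; ν_C = −1, so ξ = 282.7/1 = 282.7 mol/s.
Outlet amounts (n = n₀ + ν ξ):
  C: 453 − 1(282.7) = 170.3
  A: 0 + 1(282.7) = 282.7
  B: 0 + 1(282.7) = 282.7

283 mol/s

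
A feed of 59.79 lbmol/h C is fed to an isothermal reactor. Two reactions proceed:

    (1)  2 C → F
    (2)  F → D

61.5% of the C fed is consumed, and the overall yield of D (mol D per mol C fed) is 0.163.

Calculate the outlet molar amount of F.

Conversion of C: C consumed = 2ξ₁ = 0.615 × 59.79 → ξ₁ = 18.39 lbmol/h.
Yield of D: 1ξ₂ / 59.79 = 0.163 → ξ₂ = 9.746 lbmol/h.
Outlet amounts (n = n₀ + Σ ν·ξ):
  C: 59.79 − 2(18.39) = 23.02
  F: 0 + 1(18.39) − 1(9.746) = 8.64
  D: 0 + 1(9.746) = 9.746

8.64 lbmol/h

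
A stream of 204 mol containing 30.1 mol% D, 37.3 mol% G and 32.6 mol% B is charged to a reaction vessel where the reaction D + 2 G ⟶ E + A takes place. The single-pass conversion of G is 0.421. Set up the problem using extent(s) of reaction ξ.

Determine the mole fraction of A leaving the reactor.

G reacted = 0.421 × 76.09 = 32.03 mol; ν_G = −2, so ξ = 32.03/2 = 16.02 mol.
Outlet amounts (n = n₀ + ν ξ):
  D: 61.4 − 1(16.02) = 45.39
  G: 76.09 − 2(16.02) = 44.06
  E: 0 + 1(16.02) = 16.02
  A: 0 + 1(16.02) = 16.02
  B: 66.5 (inert)
Total out = 188 mol; y_A = 16.02 / 188 = 0.08521.

0.0852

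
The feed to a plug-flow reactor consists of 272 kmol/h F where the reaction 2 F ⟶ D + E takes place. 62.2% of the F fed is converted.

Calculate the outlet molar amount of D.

84.6 kmol/h

F reacted = 0.622 × 272 = 169.2 kmol/h; ν_F = −2, so ξ = 169.2/2 = 84.59 kmol/h.
Outlet amounts (n = n₀ + ν ξ):
  F: 272 − 2(84.59) = 102.8
  D: 0 + 1(84.59) = 84.59
  E: 0 + 1(84.59) = 84.59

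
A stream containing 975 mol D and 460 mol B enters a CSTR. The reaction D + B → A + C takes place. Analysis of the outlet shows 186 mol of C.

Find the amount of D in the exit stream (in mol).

789 mol

For C: n = n₀ + 1ξ → 186 = 0 + 1ξ, giving ξ = 186 mol.
Outlet amounts (n = n₀ + ν ξ):
  D: 975 − 1(186) = 789
  B: 460 − 1(186) = 274
  A: 0 + 1(186) = 186
  C: 0 + 1(186) = 186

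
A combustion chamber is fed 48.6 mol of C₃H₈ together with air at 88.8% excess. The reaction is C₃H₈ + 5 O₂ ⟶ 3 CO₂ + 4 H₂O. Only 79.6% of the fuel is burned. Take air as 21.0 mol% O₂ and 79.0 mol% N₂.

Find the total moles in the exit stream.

2270 mol

Stoichiometric O₂ = 5 × 48.6 = 243 mol; O₂ fed = 243 × 1.888 = 458.8 mol.
N₂ fed = 458.8 × 79/21 = 1726 mol.
Fuel reacted = 0.796 × 48.6 → ξ = 38.69 mol.
Outlet (n = n₀ + ν ξ):
  C₃H₈: 48.6 − 1(38.69) = 9.914
  O₂: 458.8 − 5(38.69) = 265.4
  N₂: 1726 (inert)
  CO₂: 0 + 3(38.69) = 116.1
  H₂O: 0 + 4(38.69) = 154.7
Total out = 9.914 + 265.4 + 1726 + 116.1 + 154.7 = 2272 mol.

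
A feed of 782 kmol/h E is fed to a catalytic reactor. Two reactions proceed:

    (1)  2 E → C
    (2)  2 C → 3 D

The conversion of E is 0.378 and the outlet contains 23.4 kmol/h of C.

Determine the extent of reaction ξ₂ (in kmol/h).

ξ₂ = 62.2 kmol/h

Conversion of E: E consumed = 2ξ₁ = 0.378 × 782 → ξ₁ = 147.8 kmol/h.
C balance: n_C = 0 + 1ξ₁ − 2ξ₂ = 23.4 → ξ₂ = (1·147.8 − 23.4)/2 = 62.2 kmol/h.
Outlet amounts (n = n₀ + Σ ν·ξ):
  E: 782 − 2(147.8) = 486.4
  C: 0 + 1(147.8) − 2(62.2) = 23.4
  D: 0 + 3(62.2) = 186.6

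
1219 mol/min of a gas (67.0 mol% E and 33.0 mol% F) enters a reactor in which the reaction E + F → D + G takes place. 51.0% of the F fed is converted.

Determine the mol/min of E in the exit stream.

F reacted = 0.51 × 402.3 = 205.2 mol/min; ν_F = −1, so ξ = 205.2/1 = 205.2 mol/min.
Outlet amounts (n = n₀ + ν ξ):
  E: 816.7 − 1(205.2) = 611.6
  F: 402.3 − 1(205.2) = 197.1
  D: 0 + 1(205.2) = 205.2
  G: 0 + 1(205.2) = 205.2

612 mol/min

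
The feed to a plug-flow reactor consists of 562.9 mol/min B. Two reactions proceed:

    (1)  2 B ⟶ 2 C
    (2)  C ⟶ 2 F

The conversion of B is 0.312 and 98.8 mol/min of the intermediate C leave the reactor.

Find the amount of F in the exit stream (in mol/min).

Conversion of B: B consumed = 2ξ₁ = 0.312 × 562.9 → ξ₁ = 87.81 mol/min.
C balance: n_C = 0 + 2ξ₁ − 1ξ₂ = 98.8 → ξ₂ = (2·87.81 − 98.8)/1 = 76.82 mol/min.
Outlet amounts (n = n₀ + Σ ν·ξ):
  B: 562.9 − 2(87.81) = 387.3
  C: 0 + 2(87.81) − 1(76.82) = 98.8
  F: 0 + 2(76.82) = 153.6

154 mol/min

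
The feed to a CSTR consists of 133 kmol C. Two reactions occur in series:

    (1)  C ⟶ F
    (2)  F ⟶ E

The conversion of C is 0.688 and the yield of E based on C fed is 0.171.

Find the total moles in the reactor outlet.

Conversion of C: C consumed = 1ξ₁ = 0.688 × 133 → ξ₁ = 91.5 kmol.
Yield of E: 1ξ₂ / 133 = 0.171 → ξ₂ = 22.74 kmol.
Outlet amounts (n = n₀ + Σ ν·ξ):
  C: 133 − 1(91.5) = 41.5
  F: 0 + 1(91.5) − 1(22.74) = 68.76
  E: 0 + 1(22.74) = 22.74
Total out = 41.5 + 68.76 + 22.74 = 133 kmol.

133 kmol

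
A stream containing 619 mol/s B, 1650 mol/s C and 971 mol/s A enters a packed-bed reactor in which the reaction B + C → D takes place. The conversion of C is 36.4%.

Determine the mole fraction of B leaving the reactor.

C reacted = 0.364 × 1650 = 600.6 mol/s; ν_C = −1, so ξ = 600.6/1 = 600.6 mol/s.
Outlet amounts (n = n₀ + ν ξ):
  B: 619 − 1(600.6) = 18.4
  C: 1650 − 1(600.6) = 1049
  D: 0 + 1(600.6) = 600.6
  A: 971 (inert)
Total out = 2639 mol/s; y_B = 18.4 / 2639 = 0.006971.

0.00697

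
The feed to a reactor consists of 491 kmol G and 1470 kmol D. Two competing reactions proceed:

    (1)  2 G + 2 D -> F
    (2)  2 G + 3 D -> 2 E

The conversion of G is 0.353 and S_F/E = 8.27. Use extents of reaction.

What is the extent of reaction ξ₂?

ξ₂ = 4.94 kmol

Conversion of G: G consumed = 0.353 × 491 = 173.3 kmol = 2ξ₁ + 2ξ₂.
Selectivity: 1ξ₁ / (2ξ₂) = 8.27 → ξ₁ = 16.54 ξ₂.
Substitute: (2·16.54 + 2) ξ₂ = 173.3 → ξ₂ = 4.941 kmol, ξ₁ = 81.72 kmol.
Outlet amounts (n = n₀ + Σ ν·ξ):
  G: 491 − 2(81.72) − 2(4.941) = 317.7
  D: 1470 − 2(81.72) − 3(4.941) = 1292
  F: 0 + 1(81.72) = 81.72
  E: 0 + 2(4.941) = 9.882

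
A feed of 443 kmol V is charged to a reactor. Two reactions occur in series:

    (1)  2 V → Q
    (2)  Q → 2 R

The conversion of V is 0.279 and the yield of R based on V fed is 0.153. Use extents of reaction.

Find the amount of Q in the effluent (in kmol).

Conversion of V: V consumed = 2ξ₁ = 0.279 × 443 → ξ₁ = 61.8 kmol.
Yield of R: 2ξ₂ / 443 = 0.153 → ξ₂ = 33.89 kmol.
Outlet amounts (n = n₀ + Σ ν·ξ):
  V: 443 − 2(61.8) = 319.4
  Q: 0 + 1(61.8) − 1(33.89) = 27.91
  R: 0 + 2(33.89) = 67.78

27.9 kmol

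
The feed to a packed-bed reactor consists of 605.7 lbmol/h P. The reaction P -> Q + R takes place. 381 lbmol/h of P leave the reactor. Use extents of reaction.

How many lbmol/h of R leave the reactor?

For P: n = n₀ − 1ξ → 381 = 605.7 − 1ξ, giving ξ = 224.7 lbmol/h.
Outlet amounts (n = n₀ + ν ξ):
  P: 605.7 − 1(224.7) = 381
  Q: 0 + 1(224.7) = 224.7
  R: 0 + 1(224.7) = 224.7

225 lbmol/h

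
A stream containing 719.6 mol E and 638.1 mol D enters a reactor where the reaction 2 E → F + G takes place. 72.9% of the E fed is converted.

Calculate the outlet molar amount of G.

262 mol

E reacted = 0.729 × 719.6 = 524.6 mol; ν_E = −2, so ξ = 524.6/2 = 262.3 mol.
Outlet amounts (n = n₀ + ν ξ):
  E: 719.6 − 2(262.3) = 195
  F: 0 + 1(262.3) = 262.3
  G: 0 + 1(262.3) = 262.3
  D: 638.1 (inert)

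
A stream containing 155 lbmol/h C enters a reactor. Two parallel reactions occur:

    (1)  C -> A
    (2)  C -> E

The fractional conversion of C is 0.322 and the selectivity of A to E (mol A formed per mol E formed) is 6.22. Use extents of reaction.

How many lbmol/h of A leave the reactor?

43 lbmol/h

Conversion of C: C consumed = 0.322 × 155 = 49.91 lbmol/h = 1ξ₁ + 1ξ₂.
Selectivity: 1ξ₁ / (1ξ₂) = 6.22 → ξ₁ = 6.22 ξ₂.
Substitute: (1·6.22 + 1) ξ₂ = 49.91 → ξ₂ = 6.913 lbmol/h, ξ₁ = 43 lbmol/h.
Outlet amounts (n = n₀ + Σ ν·ξ):
  C: 155 − 1(43) − 1(6.913) = 105.1
  A: 0 + 1(43) = 43
  E: 0 + 1(6.913) = 6.913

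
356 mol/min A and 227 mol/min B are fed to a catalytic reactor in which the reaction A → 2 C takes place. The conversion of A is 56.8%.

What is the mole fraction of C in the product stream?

0.515

A reacted = 0.568 × 356 = 202.2 mol/min; ν_A = −1, so ξ = 202.2/1 = 202.2 mol/min.
Outlet amounts (n = n₀ + ν ξ):
  A: 356 − 1(202.2) = 153.8
  C: 0 + 2(202.2) = 404.4
  B: 227 (inert)
Total out = 785.2 mol/min; y_C = 404.4 / 785.2 = 0.515.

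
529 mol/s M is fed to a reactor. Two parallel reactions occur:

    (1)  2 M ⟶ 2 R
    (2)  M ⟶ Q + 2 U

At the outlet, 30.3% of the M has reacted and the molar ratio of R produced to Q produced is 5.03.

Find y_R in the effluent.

Conversion of M: M consumed = 0.303 × 529 = 160.3 mol/s = 2ξ₁ + 1ξ₂.
Selectivity: 2ξ₁ / (1ξ₂) = 5.03 → ξ₁ = 2.515 ξ₂.
Substitute: (2·2.515 + 1) ξ₂ = 160.3 → ξ₂ = 26.58 mol/s, ξ₁ = 66.85 mol/s.
Outlet amounts (n = n₀ + Σ ν·ξ):
  M: 529 − 2(66.85) − 1(26.58) = 368.7
  R: 0 + 2(66.85) = 133.7
  Q: 0 + 1(26.58) = 26.58
  U: 0 + 2(26.58) = 53.16
Total out = 582.2 mol/s; y_R = 133.7 / 582.2 = 0.2297.

0.23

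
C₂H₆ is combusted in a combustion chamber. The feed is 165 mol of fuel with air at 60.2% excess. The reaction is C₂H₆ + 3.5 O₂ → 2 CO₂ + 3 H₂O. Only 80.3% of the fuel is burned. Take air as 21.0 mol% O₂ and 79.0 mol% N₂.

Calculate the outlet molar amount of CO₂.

Stoichiometric O₂ = 3.5 × 165 = 577.5 mol; O₂ fed = 577.5 × 1.602 = 925.2 mol.
N₂ fed = 925.2 × 79/21 = 3480 mol.
Fuel reacted = 0.803 × 165 → ξ = 132.5 mol.
Outlet (n = n₀ + ν ξ):
  C₂H₆: 165 − 1(132.5) = 32.5
  O₂: 925.2 − 3.5(132.5) = 461.4
  N₂: 3480 (inert)
  CO₂: 0 + 2(132.5) = 265
  H₂O: 0 + 3(132.5) = 397.5

265 mol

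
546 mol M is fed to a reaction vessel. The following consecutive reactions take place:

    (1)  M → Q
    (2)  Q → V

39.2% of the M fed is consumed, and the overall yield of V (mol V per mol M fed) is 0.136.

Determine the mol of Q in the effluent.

Conversion of M: M consumed = 1ξ₁ = 0.392 × 546 → ξ₁ = 214 mol.
Yield of V: 1ξ₂ / 546 = 0.136 → ξ₂ = 74.26 mol.
Outlet amounts (n = n₀ + Σ ν·ξ):
  M: 546 − 1(214) = 332
  Q: 0 + 1(214) − 1(74.26) = 139.8
  V: 0 + 1(74.26) = 74.26

140 mol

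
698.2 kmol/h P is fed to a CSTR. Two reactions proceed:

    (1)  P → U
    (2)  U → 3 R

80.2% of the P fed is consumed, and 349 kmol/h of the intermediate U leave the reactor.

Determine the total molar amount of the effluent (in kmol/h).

1120 kmol/h

Conversion of P: P consumed = 1ξ₁ = 0.802 × 698.2 → ξ₁ = 560 kmol/h.
U balance: n_U = 0 + 1ξ₁ − 1ξ₂ = 349 → ξ₂ = (1·560 − 349)/1 = 211 kmol/h.
Outlet amounts (n = n₀ + Σ ν·ξ):
  P: 698.2 − 1(560) = 138.2
  U: 0 + 1(560) − 1(211) = 349
  R: 0 + 3(211) = 632.9
Total out = 138.2 + 349 + 632.9 = 1120 kmol/h.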